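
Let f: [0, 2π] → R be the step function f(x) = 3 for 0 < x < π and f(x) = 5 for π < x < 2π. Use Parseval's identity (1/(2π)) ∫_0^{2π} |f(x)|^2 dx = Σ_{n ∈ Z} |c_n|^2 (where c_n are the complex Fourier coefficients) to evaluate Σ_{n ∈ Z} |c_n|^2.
Σ |c_n|^2 = 17

Parseval equates the L^2 energy of f (normalised by 1/(2π)) with the ℓ^2 sum of its Fourier coefficients: (1/(2π)) ∫_0^{2π} |f|^2 = Σ |c_n|^2.
Compute the left side: (1/(2π)) [∫_0^π 3^2 dx + ∫_π^{2π} 5^2 dx] = (1/(2π)) · (9π + 25π) = (9 + 25)/2 = 17.
So Σ_{n ∈ Z} |c_n|^2 = 17.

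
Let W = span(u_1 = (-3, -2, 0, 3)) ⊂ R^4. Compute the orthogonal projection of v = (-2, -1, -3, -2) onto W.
proj_W(v) = (-3/11, -2/11, 0, 3/11)

Set up U = [u_1 | ... | u_1] ∈ R^(4×1). The projector onto W = col(U) is P = U (U^T U)^(-1) U^T.
Compute U^T U =
  [22],
and U^T v = (2).
Solve U^T U · c = U^T v for the coefficients: c = (1/11). The projection is proj_W(v) = U c.
Check: (v - proj_W(v)) · u_1 = 0  (should be 0).
Result: proj_W(v) = (-3/11, -2/11, 0, 3/11).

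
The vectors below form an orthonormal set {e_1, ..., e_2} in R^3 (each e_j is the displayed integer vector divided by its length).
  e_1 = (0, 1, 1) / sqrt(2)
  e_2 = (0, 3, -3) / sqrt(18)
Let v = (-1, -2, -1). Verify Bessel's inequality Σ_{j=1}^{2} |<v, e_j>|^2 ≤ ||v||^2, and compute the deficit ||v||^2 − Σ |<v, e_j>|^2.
Σ |<v, e_j>|^2 = 5; ||v||^2 = 6; deficit = 1

Write each e_j = u_j / sqrt(<u_j, u_j>) where u_j is the displayed integer vector. Then <v, e_j> = <v, u_j> / sqrt(<u_j, u_j>), so |<v, e_j>|^2 = <v, u_j>^2 / <u_j, u_j>.
Coefficients: <v, e_1> = -3/sqrt(2), <v, e_2> = -3/sqrt(18).
Square and sum: Σ |<v, e_j>|^2 = 5.
Compute ||v||^2 = v·v = 6.
Deficit = 6 − 5 = 1 ≥ 0, confirming Bessel's inequality. (The deficit equals ||v − Σ <v,e_j> e_j||^2, the squared distance from v to span{e_j}.)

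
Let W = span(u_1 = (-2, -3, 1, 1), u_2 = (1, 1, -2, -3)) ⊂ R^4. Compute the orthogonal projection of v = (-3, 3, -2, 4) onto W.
proj_W(v) = (12/25, 31/25, 33/25, 59/25)

Set up U = [u_1 | ... | u_2] ∈ R^(4×2). The projector onto W = col(U) is P = U (U^T U)^(-1) U^T.
Compute U^T U =
  [15, -10]
  [-10, 15],
and U^T v = (-1, -8).
Solve U^T U · c = U^T v for the coefficients: c = (-19/25, -26/25). The projection is proj_W(v) = U c.
Check: (v - proj_W(v)) · u_1 = 0  (should be 0).
Check: (v - proj_W(v)) · u_2 = 0  (should be 0).
Result: proj_W(v) = (12/25, 31/25, 33/25, 59/25).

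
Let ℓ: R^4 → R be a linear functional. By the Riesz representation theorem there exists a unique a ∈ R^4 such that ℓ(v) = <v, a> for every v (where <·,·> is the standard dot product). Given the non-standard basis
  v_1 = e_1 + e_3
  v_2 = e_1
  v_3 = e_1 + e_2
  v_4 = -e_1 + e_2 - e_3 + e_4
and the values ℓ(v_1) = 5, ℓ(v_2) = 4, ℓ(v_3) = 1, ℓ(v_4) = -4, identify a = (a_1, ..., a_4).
a = (4, -3, 1, 4)

Write a = (a_1, ..., a_4) in the standard basis. For each basis vector v_i, ℓ(v_i) = <v_i, a> is a linear equation in the a_j's. Collect the n equations into a matrix system V a = ℓ, where row i of V is v_i (expressed in the standard basis). Since V is invertible (lower-triangular with 1s on the diagonal, up to permutation), solve by back-substitution:
  V =
[[1, 0, 1, 0],
 [1, 0, 0, 0],
 [1, 1, 0, 0],
 [-1, 1, -1, 1]]
  V a = (5, 4, 1, -4)
Solving gives a = (4, -3, 1, 4).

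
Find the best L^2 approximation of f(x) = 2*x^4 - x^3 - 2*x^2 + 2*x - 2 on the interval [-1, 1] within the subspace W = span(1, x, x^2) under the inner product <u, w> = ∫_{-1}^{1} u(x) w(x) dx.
g(x) = -2*x^2/7 + 7*x/5 - 76/35

The best approximation g ∈ W is the orthogonal projection of f onto W. Writing g = a_0 + a_1 x + a_2 x^2, the coefficients solve the normal equations G · a = b where
  G_{ij} = <φ_i, φ_j> and b_i = <f, φ_i>, with φ_0 = 1, φ_1 = x, φ_2 = x^2.
G =
  [2, 0, 2/3]
  [0, 2/3, 0]
  [2/3, 0, 2/5],
b = (-68/15, 14/15, -164/105).
Solving gives a_0 = -76/35, a_1 = 7/5, a_2 = -2/7, so
  g(x) = -2*x^2/7 + 7*x/5 - 76/35.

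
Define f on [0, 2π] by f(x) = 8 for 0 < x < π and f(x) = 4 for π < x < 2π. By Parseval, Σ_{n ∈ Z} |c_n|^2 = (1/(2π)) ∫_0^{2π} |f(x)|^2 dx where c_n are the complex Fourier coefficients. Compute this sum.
Σ |c_n|^2 = 40

Parseval equates the L^2 energy of f (normalised by 1/(2π)) with the ℓ^2 sum of its Fourier coefficients: (1/(2π)) ∫_0^{2π} |f|^2 = Σ |c_n|^2.
Compute the left side: (1/(2π)) [∫_0^π 8^2 dx + ∫_π^{2π} 4^2 dx] = (1/(2π)) · (64π + 16π) = (64 + 16)/2 = 40.
So Σ_{n ∈ Z} |c_n|^2 = 40.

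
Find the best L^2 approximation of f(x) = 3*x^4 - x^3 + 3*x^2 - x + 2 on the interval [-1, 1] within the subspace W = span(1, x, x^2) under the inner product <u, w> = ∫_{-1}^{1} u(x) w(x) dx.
g(x) = 39*x^2/7 - 8*x/5 + 61/35

The best approximation g ∈ W is the orthogonal projection of f onto W. Writing g = a_0 + a_1 x + a_2 x^2, the coefficients solve the normal equations G · a = b where
  G_{ij} = <φ_i, φ_j> and b_i = <f, φ_i>, with φ_0 = 1, φ_1 = x, φ_2 = x^2.
G =
  [2, 0, 2/3]
  [0, 2/3, 0]
  [2/3, 0, 2/5],
b = (36/5, -16/15, 356/105).
Solving gives a_0 = 61/35, a_1 = -8/5, a_2 = 39/7, so
  g(x) = 39*x^2/7 - 8*x/5 + 61/35.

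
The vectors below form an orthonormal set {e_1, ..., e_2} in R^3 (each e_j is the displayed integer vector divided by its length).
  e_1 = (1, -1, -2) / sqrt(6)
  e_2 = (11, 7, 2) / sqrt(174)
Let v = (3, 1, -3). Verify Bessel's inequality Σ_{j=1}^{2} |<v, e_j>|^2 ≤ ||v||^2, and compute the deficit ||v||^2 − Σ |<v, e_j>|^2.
Σ |<v, e_j>|^2 = 502/29; ||v||^2 = 19; deficit = 49/29

Write each e_j = u_j / sqrt(<u_j, u_j>) where u_j is the displayed integer vector. Then <v, e_j> = <v, u_j> / sqrt(<u_j, u_j>), so |<v, e_j>|^2 = <v, u_j>^2 / <u_j, u_j>.
Coefficients: <v, e_1> = 8/sqrt(6), <v, e_2> = 34/sqrt(174).
Square and sum: Σ |<v, e_j>|^2 = 502/29.
Compute ||v||^2 = v·v = 19.
Deficit = 19 − 502/29 = 49/29 ≥ 0, confirming Bessel's inequality. (The deficit equals ||v − Σ <v,e_j> e_j||^2, the squared distance from v to span{e_j}.)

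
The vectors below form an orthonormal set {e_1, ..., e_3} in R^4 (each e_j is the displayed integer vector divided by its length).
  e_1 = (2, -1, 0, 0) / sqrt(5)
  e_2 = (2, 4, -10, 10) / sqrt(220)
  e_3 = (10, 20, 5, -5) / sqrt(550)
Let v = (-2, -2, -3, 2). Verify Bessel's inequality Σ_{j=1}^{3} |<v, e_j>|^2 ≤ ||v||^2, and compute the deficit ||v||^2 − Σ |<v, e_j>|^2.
Σ |<v, e_j>|^2 = 41/2; ||v||^2 = 21; deficit = 1/2

Write each e_j = u_j / sqrt(<u_j, u_j>) where u_j is the displayed integer vector. Then <v, e_j> = <v, u_j> / sqrt(<u_j, u_j>), so |<v, e_j>|^2 = <v, u_j>^2 / <u_j, u_j>.
Coefficients: <v, e_1> = -2/sqrt(5), <v, e_2> = 38/sqrt(220), <v, e_3> = -85/sqrt(550).
Square and sum: Σ |<v, e_j>|^2 = 41/2.
Compute ||v||^2 = v·v = 21.
Deficit = 21 − 41/2 = 1/2 ≥ 0, confirming Bessel's inequality. (The deficit equals ||v − Σ <v,e_j> e_j||^2, the squared distance from v to span{e_j}.)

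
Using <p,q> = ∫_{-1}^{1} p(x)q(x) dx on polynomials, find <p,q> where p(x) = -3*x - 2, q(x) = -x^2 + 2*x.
<p,q> = -8/3

Expand the product: p(x)·q(x) = 3*x^3 - 4*x^2 - 4*x.
∫_{-1}^{1} of each monomial x^k gives [2/(k+1) if k even, 0 if k odd]. Integrating term-by-term (or equivalently evaluating the antiderivative F(x) = 3*x^4/4 - 4*x^3/3 - 2*x^2 at the endpoints):
  F(1) − F(−1) = -31/12 − (1/12) = -8/3.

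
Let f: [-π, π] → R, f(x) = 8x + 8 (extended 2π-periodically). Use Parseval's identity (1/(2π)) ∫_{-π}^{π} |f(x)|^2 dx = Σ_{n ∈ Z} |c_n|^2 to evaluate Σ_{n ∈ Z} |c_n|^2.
Σ |c_n|^2 = 64π^2/3 + 64

Expand and integrate term by term over [-π, π]:
  ∫ (8x)^2 dx = 64·(2π^3/3); ∫ 2·8·(8)·x dx = 0 (odd integrand); ∫ 8^2 dx = 64·2π.
So (1/(2π)) ∫_{-π}^{π} (8x + 8)^2 dx = 64π^2/3 + 64 = 64π^2/3 + 64.
Parseval ⇒ Σ |c_n|^2 = 64π^2/3 + 64.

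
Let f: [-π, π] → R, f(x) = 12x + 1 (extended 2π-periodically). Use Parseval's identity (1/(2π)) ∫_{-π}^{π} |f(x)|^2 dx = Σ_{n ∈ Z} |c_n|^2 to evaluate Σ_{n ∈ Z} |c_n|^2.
Σ |c_n|^2 = 48π^2 + 1

Expand and integrate term by term over [-π, π]:
  ∫ (12x)^2 dx = 144·(2π^3/3); ∫ 2·12·(1)·x dx = 0 (odd integrand); ∫ 1^2 dx = 1·2π.
So (1/(2π)) ∫_{-π}^{π} (12x + 1)^2 dx = 144π^2/3 + 1 = 48π^2 + 1.
Parseval ⇒ Σ |c_n|^2 = 48π^2 + 1.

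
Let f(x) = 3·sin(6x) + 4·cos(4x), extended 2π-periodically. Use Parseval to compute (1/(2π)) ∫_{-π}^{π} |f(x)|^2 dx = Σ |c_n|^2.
Σ |c_n|^2 = 25/2

Expand |f|^2 and use orthogonality of {sin(nx), cos(mx)} on [-π, π]:
  ∫_{-π}^{π} sin(nx)^2 dx = π, ∫ cos(mx)^2 dx = π, and cross terms integrate to 0.
So ∫_{-π}^{π} f(x)^2 dx = 3^2 · π + 4^2 · π = (9 + 16)π.
Divide by 2π: (9 + 16)/2 = 25/2.
By Parseval, this equals Σ |c_n|^2.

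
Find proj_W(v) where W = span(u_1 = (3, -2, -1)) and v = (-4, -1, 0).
proj_W(v) = (-15/7, 10/7, 5/7)

Set up U = [u_1 | ... | u_1] ∈ R^(3×1). The projector onto W = col(U) is P = U (U^T U)^(-1) U^T.
Compute U^T U =
  [14],
and U^T v = (-10).
Solve U^T U · c = U^T v for the coefficients: c = (-5/7). The projection is proj_W(v) = U c.
Check: (v - proj_W(v)) · u_1 = 0  (should be 0).
Result: proj_W(v) = (-15/7, 10/7, 5/7).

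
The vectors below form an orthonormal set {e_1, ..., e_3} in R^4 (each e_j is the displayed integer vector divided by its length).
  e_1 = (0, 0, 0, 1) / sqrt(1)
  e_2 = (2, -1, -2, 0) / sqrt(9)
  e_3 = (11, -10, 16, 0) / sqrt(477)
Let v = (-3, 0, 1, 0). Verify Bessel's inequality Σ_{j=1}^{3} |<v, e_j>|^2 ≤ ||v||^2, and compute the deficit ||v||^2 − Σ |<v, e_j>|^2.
Σ |<v, e_j>|^2 = 409/53; ||v||^2 = 10; deficit = 121/53

Write each e_j = u_j / sqrt(<u_j, u_j>) where u_j is the displayed integer vector. Then <v, e_j> = <v, u_j> / sqrt(<u_j, u_j>), so |<v, e_j>|^2 = <v, u_j>^2 / <u_j, u_j>.
Coefficients: <v, e_1> = 0/sqrt(1), <v, e_2> = -8/sqrt(9), <v, e_3> = -17/sqrt(477).
Square and sum: Σ |<v, e_j>|^2 = 409/53.
Compute ||v||^2 = v·v = 10.
Deficit = 10 − 409/53 = 121/53 ≥ 0, confirming Bessel's inequality. (The deficit equals ||v − Σ <v,e_j> e_j||^2, the squared distance from v to span{e_j}.)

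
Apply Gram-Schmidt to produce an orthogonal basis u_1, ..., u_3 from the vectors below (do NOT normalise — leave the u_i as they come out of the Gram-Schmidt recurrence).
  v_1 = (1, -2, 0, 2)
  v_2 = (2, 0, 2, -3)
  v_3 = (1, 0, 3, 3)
Orthogonal basis:
  u_1 = (1, -2, 0, 2)
  u_2 = (22/9, -8/9, 2, -19/9)
  u_3 = (-16/137, 230/137, 373/137, 238/137)

Apply the Gram-Schmidt recurrence
  u_1 = v_1
  u_i = v_i − Σ_{j<i} ((v_i · u_j) / (u_j · u_j)) · u_j.

Step by step this gives:
  u_1 = (1, -2, 0, 2)
  u_2 = (22/9, -8/9, 2, -19/9)
  u_3 = (-16/137, 230/137, 373/137, 238/137)

Orthogonality check:
  u_2 · u_1 = 0 (should be 0)
  u_3 · u_1 = 0 (should be 0)
  u_3 · u_2 = 0 (should be 0)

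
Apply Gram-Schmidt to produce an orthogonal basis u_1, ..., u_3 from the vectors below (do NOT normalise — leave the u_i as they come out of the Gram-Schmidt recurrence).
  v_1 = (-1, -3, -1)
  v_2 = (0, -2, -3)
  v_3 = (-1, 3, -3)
Orthogonal basis:
  u_1 = (-1, -3, -1)
  u_2 = (9/11, 5/11, -24/11)
  u_3 = (-77/31, 33/31, -22/31)

Apply the Gram-Schmidt recurrence
  u_1 = v_1
  u_i = v_i − Σ_{j<i} ((v_i · u_j) / (u_j · u_j)) · u_j.

Step by step this gives:
  u_1 = (-1, -3, -1)
  u_2 = (9/11, 5/11, -24/11)
  u_3 = (-77/31, 33/31, -22/31)

Orthogonality check:
  u_2 · u_1 = 0 (should be 0)
  u_3 · u_1 = 0 (should be 0)
  u_3 · u_2 = 0 (should be 0)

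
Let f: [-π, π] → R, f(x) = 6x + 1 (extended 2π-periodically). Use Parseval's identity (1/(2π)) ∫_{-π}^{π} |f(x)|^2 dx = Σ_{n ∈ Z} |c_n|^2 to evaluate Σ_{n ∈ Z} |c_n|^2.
Σ |c_n|^2 = 12π^2 + 1

Expand and integrate term by term over [-π, π]:
  ∫ (6x)^2 dx = 36·(2π^3/3); ∫ 2·6·(1)·x dx = 0 (odd integrand); ∫ 1^2 dx = 1·2π.
So (1/(2π)) ∫_{-π}^{π} (6x + 1)^2 dx = 36π^2/3 + 1 = 12π^2 + 1.
Parseval ⇒ Σ |c_n|^2 = 12π^2 + 1.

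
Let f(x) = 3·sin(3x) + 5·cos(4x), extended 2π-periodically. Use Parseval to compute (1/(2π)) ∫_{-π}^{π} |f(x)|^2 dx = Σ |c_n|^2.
Σ |c_n|^2 = 17

Expand |f|^2 and use orthogonality of {sin(nx), cos(mx)} on [-π, π]:
  ∫_{-π}^{π} sin(nx)^2 dx = π, ∫ cos(mx)^2 dx = π, and cross terms integrate to 0.
So ∫_{-π}^{π} f(x)^2 dx = 3^2 · π + 5^2 · π = (9 + 25)π.
Divide by 2π: (9 + 25)/2 = 17.
By Parseval, this equals Σ |c_n|^2.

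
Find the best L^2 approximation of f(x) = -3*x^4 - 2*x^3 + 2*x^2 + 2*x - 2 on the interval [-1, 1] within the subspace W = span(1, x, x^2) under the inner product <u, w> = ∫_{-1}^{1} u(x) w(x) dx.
g(x) = -4*x^2/7 + 4*x/5 - 61/35

The best approximation g ∈ W is the orthogonal projection of f onto W. Writing g = a_0 + a_1 x + a_2 x^2, the coefficients solve the normal equations G · a = b where
  G_{ij} = <φ_i, φ_j> and b_i = <f, φ_i>, with φ_0 = 1, φ_1 = x, φ_2 = x^2.
G =
  [2, 0, 2/3]
  [0, 2/3, 0]
  [2/3, 0, 2/5],
b = (-58/15, 8/15, -146/105).
Solving gives a_0 = -61/35, a_1 = 4/5, a_2 = -4/7, so
  g(x) = -4*x^2/7 + 4*x/5 - 61/35.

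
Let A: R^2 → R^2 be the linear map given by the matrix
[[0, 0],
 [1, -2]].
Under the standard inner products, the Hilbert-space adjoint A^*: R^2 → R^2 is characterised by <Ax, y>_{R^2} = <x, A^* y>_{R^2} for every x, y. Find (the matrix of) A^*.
A^* = A^T =
[[0, 1],
 [0, -2]]

For real matrices with standard dot products, the defining identity <Ax, y> = <x, A^* y> gives (Ax)^T y = x^T (A^*) y, i.e. x^T A^T y = x^T (A^*) y. Since this holds for all x, y, we must have A^* = A^T. Therefore
A^* =
[[0, 1],
 [0, -2]].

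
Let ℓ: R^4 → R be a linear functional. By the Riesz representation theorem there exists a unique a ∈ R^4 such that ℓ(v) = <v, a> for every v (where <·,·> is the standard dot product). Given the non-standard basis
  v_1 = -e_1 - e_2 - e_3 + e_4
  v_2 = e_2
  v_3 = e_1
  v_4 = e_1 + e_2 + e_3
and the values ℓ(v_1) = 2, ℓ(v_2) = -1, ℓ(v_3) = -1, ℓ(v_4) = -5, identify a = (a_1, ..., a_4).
a = (-1, -1, -3, -3)

Write a = (a_1, ..., a_4) in the standard basis. For each basis vector v_i, ℓ(v_i) = <v_i, a> is a linear equation in the a_j's. Collect the n equations into a matrix system V a = ℓ, where row i of V is v_i (expressed in the standard basis). Since V is invertible (lower-triangular with 1s on the diagonal, up to permutation), solve by back-substitution:
  V =
[[-1, -1, -1, 1],
 [0, 1, 0, 0],
 [1, 0, 0, 0],
 [1, 1, 1, 0]]
  V a = (2, -1, -1, -5)
Solving gives a = (-1, -1, -3, -3).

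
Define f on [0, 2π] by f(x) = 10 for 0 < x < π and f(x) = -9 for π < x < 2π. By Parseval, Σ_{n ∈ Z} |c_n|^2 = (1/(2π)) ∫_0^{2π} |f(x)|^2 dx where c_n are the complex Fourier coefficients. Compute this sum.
Σ |c_n|^2 = 181/2

Parseval equates the L^2 energy of f (normalised by 1/(2π)) with the ℓ^2 sum of its Fourier coefficients: (1/(2π)) ∫_0^{2π} |f|^2 = Σ |c_n|^2.
Compute the left side: (1/(2π)) [∫_0^π 10^2 dx + ∫_π^{2π} (-9)^2 dx] = (1/(2π)) · (100π + 81π) = (100 + 81)/2 = 181/2.
So Σ_{n ∈ Z} |c_n|^2 = 181/2.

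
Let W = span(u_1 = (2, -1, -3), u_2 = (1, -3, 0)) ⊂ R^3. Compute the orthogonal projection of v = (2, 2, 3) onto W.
proj_W(v) = (-121/115, 113/115, 30/23)

Set up U = [u_1 | ... | u_2] ∈ R^(3×2). The projector onto W = col(U) is P = U (U^T U)^(-1) U^T.
Compute U^T U =
  [14, 5]
  [5, 10],
and U^T v = (-7, -4).
Solve U^T U · c = U^T v for the coefficients: c = (-10/23, -21/115). The projection is proj_W(v) = U c.
Check: (v - proj_W(v)) · u_1 = 0  (should be 0).
Check: (v - proj_W(v)) · u_2 = 0  (should be 0).
Result: proj_W(v) = (-121/115, 113/115, 30/23).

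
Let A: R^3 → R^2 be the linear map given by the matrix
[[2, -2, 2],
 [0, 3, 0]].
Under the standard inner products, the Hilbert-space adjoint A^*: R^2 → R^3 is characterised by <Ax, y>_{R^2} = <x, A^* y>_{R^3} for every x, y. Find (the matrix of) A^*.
A^* = A^T =
[[2, 0],
 [-2, 3],
 [2, 0]]

For real matrices with standard dot products, the defining identity <Ax, y> = <x, A^* y> gives (Ax)^T y = x^T (A^*) y, i.e. x^T A^T y = x^T (A^*) y. Since this holds for all x, y, we must have A^* = A^T. Therefore
A^* =
[[2, 0],
 [-2, 3],
 [2, 0]].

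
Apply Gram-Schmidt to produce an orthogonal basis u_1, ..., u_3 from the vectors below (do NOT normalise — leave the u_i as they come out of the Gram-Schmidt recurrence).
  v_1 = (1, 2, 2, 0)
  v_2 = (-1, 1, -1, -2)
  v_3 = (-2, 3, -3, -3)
Orthogonal basis:
  u_1 = (1, 2, 2, 0)
  u_2 = (-8/9, 11/9, -7/9, -2)
  u_3 = (0, 1, -1, 1)

Apply the Gram-Schmidt recurrence
  u_1 = v_1
  u_i = v_i − Σ_{j<i} ((v_i · u_j) / (u_j · u_j)) · u_j.

Step by step this gives:
  u_1 = (1, 2, 2, 0)
  u_2 = (-8/9, 11/9, -7/9, -2)
  u_3 = (0, 1, -1, 1)

Orthogonality check:
  u_2 · u_1 = 0 (should be 0)
  u_3 · u_1 = 0 (should be 0)
  u_3 · u_2 = 0 (should be 0)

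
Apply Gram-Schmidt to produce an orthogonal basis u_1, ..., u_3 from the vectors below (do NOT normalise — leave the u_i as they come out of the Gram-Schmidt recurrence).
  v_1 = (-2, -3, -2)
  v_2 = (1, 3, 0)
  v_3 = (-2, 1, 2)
Orthogonal basis:
  u_1 = (-2, -3, -2)
  u_2 = (-5/17, 18/17, -22/17)
  u_3 = (-120/49, 40/49, 60/49)

Apply the Gram-Schmidt recurrence
  u_1 = v_1
  u_i = v_i − Σ_{j<i} ((v_i · u_j) / (u_j · u_j)) · u_j.

Step by step this gives:
  u_1 = (-2, -3, -2)
  u_2 = (-5/17, 18/17, -22/17)
  u_3 = (-120/49, 40/49, 60/49)

Orthogonality check:
  u_2 · u_1 = 0 (should be 0)
  u_3 · u_1 = 0 (should be 0)
  u_3 · u_2 = 0 (should be 0)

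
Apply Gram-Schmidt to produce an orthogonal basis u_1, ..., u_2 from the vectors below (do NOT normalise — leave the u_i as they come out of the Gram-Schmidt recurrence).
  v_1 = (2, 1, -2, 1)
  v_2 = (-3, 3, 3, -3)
Orthogonal basis:
  u_1 = (2, 1, -2, 1)
  u_2 = (-3/5, 21/5, 3/5, -9/5)

Apply the Gram-Schmidt recurrence
  u_1 = v_1
  u_i = v_i − Σ_{j<i} ((v_i · u_j) / (u_j · u_j)) · u_j.

Step by step this gives:
  u_1 = (2, 1, -2, 1)
  u_2 = (-3/5, 21/5, 3/5, -9/5)

Orthogonality check:
  u_2 · u_1 = 0 (should be 0)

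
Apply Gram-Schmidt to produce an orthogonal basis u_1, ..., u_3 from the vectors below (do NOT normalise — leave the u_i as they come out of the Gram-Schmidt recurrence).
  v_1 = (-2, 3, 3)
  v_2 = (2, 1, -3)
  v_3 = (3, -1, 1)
Orthogonal basis:
  u_1 = (-2, 3, 3)
  u_2 = (12/11, 26/11, -18/11)
  u_3 = (33/13, 0, 22/13)

Apply the Gram-Schmidt recurrence
  u_1 = v_1
  u_i = v_i − Σ_{j<i} ((v_i · u_j) / (u_j · u_j)) · u_j.

Step by step this gives:
  u_1 = (-2, 3, 3)
  u_2 = (12/11, 26/11, -18/11)
  u_3 = (33/13, 0, 22/13)

Orthogonality check:
  u_2 · u_1 = 0 (should be 0)
  u_3 · u_1 = 0 (should be 0)
  u_3 · u_2 = 0 (should be 0)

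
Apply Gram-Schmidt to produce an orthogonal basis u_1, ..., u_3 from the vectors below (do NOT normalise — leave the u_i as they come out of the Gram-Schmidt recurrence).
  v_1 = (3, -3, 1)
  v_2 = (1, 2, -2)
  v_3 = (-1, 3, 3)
Orthogonal basis:
  u_1 = (3, -3, 1)
  u_2 = (34/19, 23/19, -33/19)
  u_3 = (88/73, 154/73, 198/73)

Apply the Gram-Schmidt recurrence
  u_1 = v_1
  u_i = v_i − Σ_{j<i} ((v_i · u_j) / (u_j · u_j)) · u_j.

Step by step this gives:
  u_1 = (3, -3, 1)
  u_2 = (34/19, 23/19, -33/19)
  u_3 = (88/73, 154/73, 198/73)

Orthogonality check:
  u_2 · u_1 = 0 (should be 0)
  u_3 · u_1 = 0 (should be 0)
  u_3 · u_2 = 0 (should be 0)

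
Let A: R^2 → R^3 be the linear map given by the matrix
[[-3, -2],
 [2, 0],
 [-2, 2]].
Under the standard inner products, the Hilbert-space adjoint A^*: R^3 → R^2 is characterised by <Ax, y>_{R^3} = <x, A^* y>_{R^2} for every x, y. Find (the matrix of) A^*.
A^* = A^T =
[[-3, 2, -2],
 [-2, 0, 2]]

For real matrices with standard dot products, the defining identity <Ax, y> = <x, A^* y> gives (Ax)^T y = x^T (A^*) y, i.e. x^T A^T y = x^T (A^*) y. Since this holds for all x, y, we must have A^* = A^T. Therefore
A^* =
[[-3, 2, -2],
 [-2, 0, 2]].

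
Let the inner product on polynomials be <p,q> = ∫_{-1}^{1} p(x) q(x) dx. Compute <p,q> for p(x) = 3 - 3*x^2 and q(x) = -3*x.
<p,q> = 0

Expand the product: p(x)·q(x) = 9*x^3 - 9*x.
∫_{-1}^{1} of each monomial x^k gives [2/(k+1) if k even, 0 if k odd]. Integrating term-by-term (or equivalently evaluating the antiderivative F(x) = 9*x^4/4 - 9*x^2/2 at the endpoints):
  F(1) − F(−1) = -9/4 − (-9/4) = 0.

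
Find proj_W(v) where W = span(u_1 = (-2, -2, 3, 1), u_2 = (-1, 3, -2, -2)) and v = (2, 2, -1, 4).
proj_W(v) = (7/3, -1/3, -7/6, 1/2)

Set up U = [u_1 | ... | u_2] ∈ R^(4×2). The projector onto W = col(U) is P = U (U^T U)^(-1) U^T.
Compute U^T U =
  [18, -12]
  [-12, 18],
and U^T v = (-7, -2).
Solve U^T U · c = U^T v for the coefficients: c = (-5/6, -2/3). The projection is proj_W(v) = U c.
Check: (v - proj_W(v)) · u_1 = 0  (should be 0).
Check: (v - proj_W(v)) · u_2 = 0  (should be 0).
Result: proj_W(v) = (7/3, -1/3, -7/6, 1/2).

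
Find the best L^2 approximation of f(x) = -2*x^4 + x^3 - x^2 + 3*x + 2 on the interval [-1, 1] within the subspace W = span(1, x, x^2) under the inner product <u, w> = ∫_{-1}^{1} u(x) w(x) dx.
g(x) = -19*x^2/7 + 18*x/5 + 76/35

The best approximation g ∈ W is the orthogonal projection of f onto W. Writing g = a_0 + a_1 x + a_2 x^2, the coefficients solve the normal equations G · a = b where
  G_{ij} = <φ_i, φ_j> and b_i = <f, φ_i>, with φ_0 = 1, φ_1 = x, φ_2 = x^2.
G =
  [2, 0, 2/3]
  [0, 2/3, 0]
  [2/3, 0, 2/5],
b = (38/15, 12/5, 38/105).
Solving gives a_0 = 76/35, a_1 = 18/5, a_2 = -19/7, so
  g(x) = -19*x^2/7 + 18*x/5 + 76/35.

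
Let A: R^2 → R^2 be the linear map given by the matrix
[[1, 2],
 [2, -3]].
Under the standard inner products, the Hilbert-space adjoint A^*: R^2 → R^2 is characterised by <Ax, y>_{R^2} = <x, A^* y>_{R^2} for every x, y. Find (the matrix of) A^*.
A^* = A^T =
[[1, 2],
 [2, -3]]

For real matrices with standard dot products, the defining identity <Ax, y> = <x, A^* y> gives (Ax)^T y = x^T (A^*) y, i.e. x^T A^T y = x^T (A^*) y. Since this holds for all x, y, we must have A^* = A^T. Therefore
A^* =
[[1, 2],
 [2, -3]].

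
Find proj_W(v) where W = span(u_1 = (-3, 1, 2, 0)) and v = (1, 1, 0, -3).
proj_W(v) = (3/7, -1/7, -2/7, 0)

Set up U = [u_1 | ... | u_1] ∈ R^(4×1). The projector onto W = col(U) is P = U (U^T U)^(-1) U^T.
Compute U^T U =
  [14],
and U^T v = (-2).
Solve U^T U · c = U^T v for the coefficients: c = (-1/7). The projection is proj_W(v) = U c.
Check: (v - proj_W(v)) · u_1 = 0  (should be 0).
Result: proj_W(v) = (3/7, -1/7, -2/7, 0).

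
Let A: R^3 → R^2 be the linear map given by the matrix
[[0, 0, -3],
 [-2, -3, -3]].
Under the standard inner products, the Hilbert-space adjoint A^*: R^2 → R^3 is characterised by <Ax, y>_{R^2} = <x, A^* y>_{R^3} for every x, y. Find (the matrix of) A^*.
A^* = A^T =
[[0, -2],
 [0, -3],
 [-3, -3]]

For real matrices with standard dot products, the defining identity <Ax, y> = <x, A^* y> gives (Ax)^T y = x^T (A^*) y, i.e. x^T A^T y = x^T (A^*) y. Since this holds for all x, y, we must have A^* = A^T. Therefore
A^* =
[[0, -2],
 [0, -3],
 [-3, -3]].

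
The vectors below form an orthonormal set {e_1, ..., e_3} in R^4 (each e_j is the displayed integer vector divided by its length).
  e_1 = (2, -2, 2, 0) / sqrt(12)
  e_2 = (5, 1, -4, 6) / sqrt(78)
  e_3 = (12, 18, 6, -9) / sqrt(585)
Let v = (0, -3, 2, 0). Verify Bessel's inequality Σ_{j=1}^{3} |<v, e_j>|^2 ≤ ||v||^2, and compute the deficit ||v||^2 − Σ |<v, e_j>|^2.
Σ |<v, e_j>|^2 = 129/10; ||v||^2 = 13; deficit = 1/10

Write each e_j = u_j / sqrt(<u_j, u_j>) where u_j is the displayed integer vector. Then <v, e_j> = <v, u_j> / sqrt(<u_j, u_j>), so |<v, e_j>|^2 = <v, u_j>^2 / <u_j, u_j>.
Coefficients: <v, e_1> = 10/sqrt(12), <v, e_2> = -11/sqrt(78), <v, e_3> = -42/sqrt(585).
Square and sum: Σ |<v, e_j>|^2 = 129/10.
Compute ||v||^2 = v·v = 13.
Deficit = 13 − 129/10 = 1/10 ≥ 0, confirming Bessel's inequality. (The deficit equals ||v − Σ <v,e_j> e_j||^2, the squared distance from v to span{e_j}.)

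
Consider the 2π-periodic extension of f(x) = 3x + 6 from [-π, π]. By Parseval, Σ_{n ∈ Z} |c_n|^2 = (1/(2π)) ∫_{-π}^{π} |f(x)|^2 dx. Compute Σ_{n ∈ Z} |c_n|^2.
Σ |c_n|^2 = 3π^2 + 36

Expand and integrate term by term over [-π, π]:
  ∫ (3x)^2 dx = 9·(2π^3/3); ∫ 2·3·(6)·x dx = 0 (odd integrand); ∫ 6^2 dx = 36·2π.
So (1/(2π)) ∫_{-π}^{π} (3x + 6)^2 dx = 9π^2/3 + 36 = 3π^2 + 36.
Parseval ⇒ Σ |c_n|^2 = 3π^2 + 36.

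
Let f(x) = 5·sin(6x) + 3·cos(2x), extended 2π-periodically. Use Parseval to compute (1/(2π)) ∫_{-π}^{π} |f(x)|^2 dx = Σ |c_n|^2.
Σ |c_n|^2 = 17

Expand |f|^2 and use orthogonality of {sin(nx), cos(mx)} on [-π, π]:
  ∫_{-π}^{π} sin(nx)^2 dx = π, ∫ cos(mx)^2 dx = π, and cross terms integrate to 0.
So ∫_{-π}^{π} f(x)^2 dx = 5^2 · π + 3^2 · π = (25 + 9)π.
Divide by 2π: (25 + 9)/2 = 17.
By Parseval, this equals Σ |c_n|^2.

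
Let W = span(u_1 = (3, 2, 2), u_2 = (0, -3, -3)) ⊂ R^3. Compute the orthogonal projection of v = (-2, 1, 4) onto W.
proj_W(v) = (-2, 5/2, 5/2)

Set up U = [u_1 | ... | u_2] ∈ R^(3×2). The projector onto W = col(U) is P = U (U^T U)^(-1) U^T.
Compute U^T U =
  [17, -12]
  [-12, 18],
and U^T v = (4, -15).
Solve U^T U · c = U^T v for the coefficients: c = (-2/3, -23/18). The projection is proj_W(v) = U c.
Check: (v - proj_W(v)) · u_1 = 0  (should be 0).
Check: (v - proj_W(v)) · u_2 = 0  (should be 0).
Result: proj_W(v) = (-2, 5/2, 5/2).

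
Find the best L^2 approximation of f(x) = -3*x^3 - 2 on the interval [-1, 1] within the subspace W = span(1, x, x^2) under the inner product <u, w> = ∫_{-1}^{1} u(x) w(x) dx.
g(x) = -9*x/5 - 2

The best approximation g ∈ W is the orthogonal projection of f onto W. Writing g = a_0 + a_1 x + a_2 x^2, the coefficients solve the normal equations G · a = b where
  G_{ij} = <φ_i, φ_j> and b_i = <f, φ_i>, with φ_0 = 1, φ_1 = x, φ_2 = x^2.
G =
  [2, 0, 2/3]
  [0, 2/3, 0]
  [2/3, 0, 2/5],
b = (-4, -6/5, -4/3).
Solving gives a_0 = -2, a_1 = -9/5, a_2 = 0, so
  g(x) = -9*x/5 - 2.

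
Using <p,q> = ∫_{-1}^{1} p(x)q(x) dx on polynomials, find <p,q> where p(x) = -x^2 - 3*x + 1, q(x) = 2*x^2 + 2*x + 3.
<p,q> = 8/15

Expand the product: p(x)·q(x) = -2*x^4 - 8*x^3 - 7*x^2 - 7*x + 3.
∫_{-1}^{1} of each monomial x^k gives [2/(k+1) if k even, 0 if k odd]. Integrating term-by-term (or equivalently evaluating the antiderivative F(x) = -2*x^5/5 - 2*x^4 - 7*x^3/3 - 7*x^2/2 + 3*x at the endpoints):
  F(1) − F(−1) = -157/30 − (-173/30) = 8/15.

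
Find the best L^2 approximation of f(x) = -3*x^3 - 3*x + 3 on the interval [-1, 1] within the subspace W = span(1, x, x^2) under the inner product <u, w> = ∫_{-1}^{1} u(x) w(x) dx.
g(x) = 3 - 24*x/5

The best approximation g ∈ W is the orthogonal projection of f onto W. Writing g = a_0 + a_1 x + a_2 x^2, the coefficients solve the normal equations G · a = b where
  G_{ij} = <φ_i, φ_j> and b_i = <f, φ_i>, with φ_0 = 1, φ_1 = x, φ_2 = x^2.
G =
  [2, 0, 2/3]
  [0, 2/3, 0]
  [2/3, 0, 2/5],
b = (6, -16/5, 2).
Solving gives a_0 = 3, a_1 = -24/5, a_2 = 0, so
  g(x) = 3 - 24*x/5.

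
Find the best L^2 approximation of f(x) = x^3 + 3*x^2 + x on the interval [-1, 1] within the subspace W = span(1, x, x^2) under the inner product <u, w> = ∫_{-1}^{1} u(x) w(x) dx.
g(x) = 3*x^2 + 8*x/5

The best approximation g ∈ W is the orthogonal projection of f onto W. Writing g = a_0 + a_1 x + a_2 x^2, the coefficients solve the normal equations G · a = b where
  G_{ij} = <φ_i, φ_j> and b_i = <f, φ_i>, with φ_0 = 1, φ_1 = x, φ_2 = x^2.
G =
  [2, 0, 2/3]
  [0, 2/3, 0]
  [2/3, 0, 2/5],
b = (2, 16/15, 6/5).
Solving gives a_0 = 0, a_1 = 8/5, a_2 = 3, so
  g(x) = 3*x^2 + 8*x/5.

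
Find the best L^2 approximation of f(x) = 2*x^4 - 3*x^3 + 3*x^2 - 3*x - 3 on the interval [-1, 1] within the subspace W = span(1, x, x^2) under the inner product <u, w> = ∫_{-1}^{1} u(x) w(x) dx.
g(x) = 33*x^2/7 - 24*x/5 - 111/35

The best approximation g ∈ W is the orthogonal projection of f onto W. Writing g = a_0 + a_1 x + a_2 x^2, the coefficients solve the normal equations G · a = b where
  G_{ij} = <φ_i, φ_j> and b_i = <f, φ_i>, with φ_0 = 1, φ_1 = x, φ_2 = x^2.
G =
  [2, 0, 2/3]
  [0, 2/3, 0]
  [2/3, 0, 2/5],
b = (-16/5, -16/5, -8/35).
Solving gives a_0 = -111/35, a_1 = -24/5, a_2 = 33/7, so
  g(x) = 33*x^2/7 - 24*x/5 - 111/35.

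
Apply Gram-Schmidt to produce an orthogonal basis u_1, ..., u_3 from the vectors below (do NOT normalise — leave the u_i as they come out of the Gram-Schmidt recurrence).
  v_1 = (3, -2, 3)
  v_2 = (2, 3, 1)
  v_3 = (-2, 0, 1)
Orthogonal basis:
  u_1 = (3, -2, 3)
  u_2 = (35/22, 36/11, 13/22)
  u_3 = (-385/299, 105/299, 35/23)

Apply the Gram-Schmidt recurrence
  u_1 = v_1
  u_i = v_i − Σ_{j<i} ((v_i · u_j) / (u_j · u_j)) · u_j.

Step by step this gives:
  u_1 = (3, -2, 3)
  u_2 = (35/22, 36/11, 13/22)
  u_3 = (-385/299, 105/299, 35/23)

Orthogonality check:
  u_2 · u_1 = 0 (should be 0)
  u_3 · u_1 = 0 (should be 0)
  u_3 · u_2 = 0 (should be 0)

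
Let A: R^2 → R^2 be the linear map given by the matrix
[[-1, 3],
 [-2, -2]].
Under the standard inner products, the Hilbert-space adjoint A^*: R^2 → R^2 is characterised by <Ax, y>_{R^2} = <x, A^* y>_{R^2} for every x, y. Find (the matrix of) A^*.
A^* = A^T =
[[-1, -2],
 [3, -2]]

For real matrices with standard dot products, the defining identity <Ax, y> = <x, A^* y> gives (Ax)^T y = x^T (A^*) y, i.e. x^T A^T y = x^T (A^*) y. Since this holds for all x, y, we must have A^* = A^T. Therefore
A^* =
[[-1, -2],
 [3, -2]].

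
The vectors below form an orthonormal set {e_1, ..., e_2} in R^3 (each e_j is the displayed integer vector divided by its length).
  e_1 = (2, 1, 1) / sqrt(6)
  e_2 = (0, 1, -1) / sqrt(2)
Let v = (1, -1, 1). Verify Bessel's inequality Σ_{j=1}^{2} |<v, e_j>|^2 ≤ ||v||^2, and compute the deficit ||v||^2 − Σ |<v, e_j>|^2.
Σ |<v, e_j>|^2 = 8/3; ||v||^2 = 3; deficit = 1/3

Write each e_j = u_j / sqrt(<u_j, u_j>) where u_j is the displayed integer vector. Then <v, e_j> = <v, u_j> / sqrt(<u_j, u_j>), so |<v, e_j>|^2 = <v, u_j>^2 / <u_j, u_j>.
Coefficients: <v, e_1> = 2/sqrt(6), <v, e_2> = -2/sqrt(2).
Square and sum: Σ |<v, e_j>|^2 = 8/3.
Compute ||v||^2 = v·v = 3.
Deficit = 3 − 8/3 = 1/3 ≥ 0, confirming Bessel's inequality. (The deficit equals ||v − Σ <v,e_j> e_j||^2, the squared distance from v to span{e_j}.)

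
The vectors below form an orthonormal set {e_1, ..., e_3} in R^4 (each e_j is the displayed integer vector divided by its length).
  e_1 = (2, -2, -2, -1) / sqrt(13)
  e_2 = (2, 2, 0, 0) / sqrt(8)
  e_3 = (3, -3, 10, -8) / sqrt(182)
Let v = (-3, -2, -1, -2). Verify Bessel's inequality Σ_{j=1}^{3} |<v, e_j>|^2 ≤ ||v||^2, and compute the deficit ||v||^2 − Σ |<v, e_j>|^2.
Σ |<v, e_j>|^2 = 90/7; ||v||^2 = 18; deficit = 36/7

Write each e_j = u_j / sqrt(<u_j, u_j>) where u_j is the displayed integer vector. Then <v, e_j> = <v, u_j> / sqrt(<u_j, u_j>), so |<v, e_j>|^2 = <v, u_j>^2 / <u_j, u_j>.
Coefficients: <v, e_1> = 2/sqrt(13), <v, e_2> = -10/sqrt(8), <v, e_3> = 3/sqrt(182).
Square and sum: Σ |<v, e_j>|^2 = 90/7.
Compute ||v||^2 = v·v = 18.
Deficit = 18 − 90/7 = 36/7 ≥ 0, confirming Bessel's inequality. (The deficit equals ||v − Σ <v,e_j> e_j||^2, the squared distance from v to span{e_j}.)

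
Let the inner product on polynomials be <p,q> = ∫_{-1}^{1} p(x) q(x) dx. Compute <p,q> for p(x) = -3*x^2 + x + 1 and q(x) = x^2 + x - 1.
<p,q> = 2/15

Expand the product: p(x)·q(x) = -3*x^4 - 2*x^3 + 5*x^2 - 1.
∫_{-1}^{1} of each monomial x^k gives [2/(k+1) if k even, 0 if k odd]. Integrating term-by-term (or equivalently evaluating the antiderivative F(x) = -3*x^5/5 - x^4/2 + 5*x^3/3 - x at the endpoints):
  F(1) − F(−1) = -13/30 − (-17/30) = 2/15.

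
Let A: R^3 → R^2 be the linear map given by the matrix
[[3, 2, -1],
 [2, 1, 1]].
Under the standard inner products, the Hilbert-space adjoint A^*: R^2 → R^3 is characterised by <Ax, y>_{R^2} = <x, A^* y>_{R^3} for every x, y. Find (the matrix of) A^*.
A^* = A^T =
[[3, 2],
 [2, 1],
 [-1, 1]]

For real matrices with standard dot products, the defining identity <Ax, y> = <x, A^* y> gives (Ax)^T y = x^T (A^*) y, i.e. x^T A^T y = x^T (A^*) y. Since this holds for all x, y, we must have A^* = A^T. Therefore
A^* =
[[3, 2],
 [2, 1],
 [-1, 1]].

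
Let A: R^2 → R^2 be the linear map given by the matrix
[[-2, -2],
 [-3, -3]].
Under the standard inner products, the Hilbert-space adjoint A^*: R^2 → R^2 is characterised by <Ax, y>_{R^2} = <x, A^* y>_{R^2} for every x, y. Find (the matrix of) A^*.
A^* = A^T =
[[-2, -3],
 [-2, -3]]

For real matrices with standard dot products, the defining identity <Ax, y> = <x, A^* y> gives (Ax)^T y = x^T (A^*) y, i.e. x^T A^T y = x^T (A^*) y. Since this holds for all x, y, we must have A^* = A^T. Therefore
A^* =
[[-2, -3],
 [-2, -3]].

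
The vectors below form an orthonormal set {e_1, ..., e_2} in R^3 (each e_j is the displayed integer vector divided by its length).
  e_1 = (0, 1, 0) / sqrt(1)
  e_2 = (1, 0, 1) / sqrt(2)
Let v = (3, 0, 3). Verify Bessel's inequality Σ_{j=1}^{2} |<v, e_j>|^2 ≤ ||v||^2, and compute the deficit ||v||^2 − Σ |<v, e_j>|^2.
Σ |<v, e_j>|^2 = 18; ||v||^2 = 18; deficit = 0

Write each e_j = u_j / sqrt(<u_j, u_j>) where u_j is the displayed integer vector. Then <v, e_j> = <v, u_j> / sqrt(<u_j, u_j>), so |<v, e_j>|^2 = <v, u_j>^2 / <u_j, u_j>.
Coefficients: <v, e_1> = 0/sqrt(1), <v, e_2> = 6/sqrt(2).
Square and sum: Σ |<v, e_j>|^2 = 18.
Compute ||v||^2 = v·v = 18.
Deficit = 18 − 18 = 0 ≥ 0, confirming Bessel's inequality. (The deficit equals ||v − Σ <v,e_j> e_j||^2, the squared distance from v to span{e_j}.)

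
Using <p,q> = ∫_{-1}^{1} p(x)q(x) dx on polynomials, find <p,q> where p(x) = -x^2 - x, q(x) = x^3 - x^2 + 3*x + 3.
<p,q> = -4

Expand the product: p(x)·q(x) = -x^5 - 2*x^3 - 6*x^2 - 3*x.
∫_{-1}^{1} of each monomial x^k gives [2/(k+1) if k even, 0 if k odd]. Integrating term-by-term (or equivalently evaluating the antiderivative F(x) = -x^6/6 - x^4/2 - 2*x^3 - 3*x^2/2 at the endpoints):
  F(1) − F(−1) = -25/6 − (-1/6) = -4.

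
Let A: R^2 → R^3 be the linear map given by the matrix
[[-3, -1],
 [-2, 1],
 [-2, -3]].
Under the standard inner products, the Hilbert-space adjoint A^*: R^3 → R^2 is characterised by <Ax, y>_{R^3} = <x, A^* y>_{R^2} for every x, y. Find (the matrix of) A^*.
A^* = A^T =
[[-3, -2, -2],
 [-1, 1, -3]]

For real matrices with standard dot products, the defining identity <Ax, y> = <x, A^* y> gives (Ax)^T y = x^T (A^*) y, i.e. x^T A^T y = x^T (A^*) y. Since this holds for all x, y, we must have A^* = A^T. Therefore
A^* =
[[-3, -2, -2],
 [-1, 1, -3]].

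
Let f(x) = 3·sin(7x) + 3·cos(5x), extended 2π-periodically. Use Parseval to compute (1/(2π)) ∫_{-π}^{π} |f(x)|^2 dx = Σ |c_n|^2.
Σ |c_n|^2 = 9

Expand |f|^2 and use orthogonality of {sin(nx), cos(mx)} on [-π, π]:
  ∫_{-π}^{π} sin(nx)^2 dx = π, ∫ cos(mx)^2 dx = π, and cross terms integrate to 0.
So ∫_{-π}^{π} f(x)^2 dx = 3^2 · π + 3^2 · π = (9 + 9)π.
Divide by 2π: (9 + 9)/2 = 9.
By Parseval, this equals Σ |c_n|^2.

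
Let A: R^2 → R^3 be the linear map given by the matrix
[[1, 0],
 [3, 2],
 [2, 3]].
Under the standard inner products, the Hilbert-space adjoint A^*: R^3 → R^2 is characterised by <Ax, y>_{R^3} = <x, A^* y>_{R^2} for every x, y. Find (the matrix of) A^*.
A^* = A^T =
[[1, 3, 2],
 [0, 2, 3]]

For real matrices with standard dot products, the defining identity <Ax, y> = <x, A^* y> gives (Ax)^T y = x^T (A^*) y, i.e. x^T A^T y = x^T (A^*) y. Since this holds for all x, y, we must have A^* = A^T. Therefore
A^* =
[[1, 3, 2],
 [0, 2, 3]].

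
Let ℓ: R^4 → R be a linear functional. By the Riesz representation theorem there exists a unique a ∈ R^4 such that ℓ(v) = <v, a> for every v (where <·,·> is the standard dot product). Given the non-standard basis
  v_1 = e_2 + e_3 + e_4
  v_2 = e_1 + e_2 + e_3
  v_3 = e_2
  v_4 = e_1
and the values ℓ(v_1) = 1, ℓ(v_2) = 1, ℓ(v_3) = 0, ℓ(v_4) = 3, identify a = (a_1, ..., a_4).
a = (3, 0, -2, 3)

Write a = (a_1, ..., a_4) in the standard basis. For each basis vector v_i, ℓ(v_i) = <v_i, a> is a linear equation in the a_j's. Collect the n equations into a matrix system V a = ℓ, where row i of V is v_i (expressed in the standard basis). Since V is invertible (lower-triangular with 1s on the diagonal, up to permutation), solve by back-substitution:
  V =
[[0, 1, 1, 1],
 [1, 1, 1, 0],
 [0, 1, 0, 0],
 [1, 0, 0, 0]]
  V a = (1, 1, 0, 3)
Solving gives a = (3, 0, -2, 3).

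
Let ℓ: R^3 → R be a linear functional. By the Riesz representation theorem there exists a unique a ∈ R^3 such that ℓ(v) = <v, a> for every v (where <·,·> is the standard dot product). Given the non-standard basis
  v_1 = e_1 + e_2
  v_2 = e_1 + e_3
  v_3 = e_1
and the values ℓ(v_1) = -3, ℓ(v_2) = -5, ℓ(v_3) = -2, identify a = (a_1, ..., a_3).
a = (-2, -1, -3)

Write a = (a_1, ..., a_3) in the standard basis. For each basis vector v_i, ℓ(v_i) = <v_i, a> is a linear equation in the a_j's. Collect the n equations into a matrix system V a = ℓ, where row i of V is v_i (expressed in the standard basis). Since V is invertible (lower-triangular with 1s on the diagonal, up to permutation), solve by back-substitution:
  V =
[[1, 1, 0],
 [1, 0, 1],
 [1, 0, 0]]
  V a = (-3, -5, -2)
Solving gives a = (-2, -1, -3).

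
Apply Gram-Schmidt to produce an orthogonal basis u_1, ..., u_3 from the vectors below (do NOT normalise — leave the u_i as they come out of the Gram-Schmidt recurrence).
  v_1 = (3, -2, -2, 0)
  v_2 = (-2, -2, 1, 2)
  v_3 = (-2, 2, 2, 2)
Orthogonal basis:
  u_1 = (3, -2, -2, 0)
  u_2 = (-22/17, -42/17, 9/17, 2)
  u_3 = (156/205, 186/205, 48/205, 318/205)

Apply the Gram-Schmidt recurrence
  u_1 = v_1
  u_i = v_i − Σ_{j<i} ((v_i · u_j) / (u_j · u_j)) · u_j.

Step by step this gives:
  u_1 = (3, -2, -2, 0)
  u_2 = (-22/17, -42/17, 9/17, 2)
  u_3 = (156/205, 186/205, 48/205, 318/205)

Orthogonality check:
  u_2 · u_1 = 0 (should be 0)
  u_3 · u_1 = 0 (should be 0)
  u_3 · u_2 = 0 (should be 0)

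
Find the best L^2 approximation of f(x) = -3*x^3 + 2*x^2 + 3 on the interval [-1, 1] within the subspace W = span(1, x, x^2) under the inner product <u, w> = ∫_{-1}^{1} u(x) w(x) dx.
g(x) = 2*x^2 - 9*x/5 + 3

The best approximation g ∈ W is the orthogonal projection of f onto W. Writing g = a_0 + a_1 x + a_2 x^2, the coefficients solve the normal equations G · a = b where
  G_{ij} = <φ_i, φ_j> and b_i = <f, φ_i>, with φ_0 = 1, φ_1 = x, φ_2 = x^2.
G =
  [2, 0, 2/3]
  [0, 2/3, 0]
  [2/3, 0, 2/5],
b = (22/3, -6/5, 14/5).
Solving gives a_0 = 3, a_1 = -9/5, a_2 = 2, so
  g(x) = 2*x^2 - 9*x/5 + 3.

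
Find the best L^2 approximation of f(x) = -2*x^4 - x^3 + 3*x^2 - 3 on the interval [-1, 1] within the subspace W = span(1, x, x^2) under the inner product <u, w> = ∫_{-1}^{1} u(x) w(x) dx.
g(x) = 9*x^2/7 - 3*x/5 - 99/35

The best approximation g ∈ W is the orthogonal projection of f onto W. Writing g = a_0 + a_1 x + a_2 x^2, the coefficients solve the normal equations G · a = b where
  G_{ij} = <φ_i, φ_j> and b_i = <f, φ_i>, with φ_0 = 1, φ_1 = x, φ_2 = x^2.
G =
  [2, 0, 2/3]
  [0, 2/3, 0]
  [2/3, 0, 2/5],
b = (-24/5, -2/5, -48/35).
Solving gives a_0 = -99/35, a_1 = -3/5, a_2 = 9/7, so
  g(x) = 9*x^2/7 - 3*x/5 - 99/35.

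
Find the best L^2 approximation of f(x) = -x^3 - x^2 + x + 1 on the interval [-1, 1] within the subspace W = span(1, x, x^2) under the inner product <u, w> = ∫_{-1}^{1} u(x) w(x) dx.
g(x) = -x^2 + 2*x/5 + 1

The best approximation g ∈ W is the orthogonal projection of f onto W. Writing g = a_0 + a_1 x + a_2 x^2, the coefficients solve the normal equations G · a = b where
  G_{ij} = <φ_i, φ_j> and b_i = <f, φ_i>, with φ_0 = 1, φ_1 = x, φ_2 = x^2.
G =
  [2, 0, 2/3]
  [0, 2/3, 0]
  [2/3, 0, 2/5],
b = (4/3, 4/15, 4/15).
Solving gives a_0 = 1, a_1 = 2/5, a_2 = -1, so
  g(x) = -x^2 + 2*x/5 + 1.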